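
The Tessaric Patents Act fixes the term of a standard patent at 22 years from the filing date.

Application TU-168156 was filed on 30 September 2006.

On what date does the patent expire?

September 30, 2028

Filing date + 22 years → 30 September 2028.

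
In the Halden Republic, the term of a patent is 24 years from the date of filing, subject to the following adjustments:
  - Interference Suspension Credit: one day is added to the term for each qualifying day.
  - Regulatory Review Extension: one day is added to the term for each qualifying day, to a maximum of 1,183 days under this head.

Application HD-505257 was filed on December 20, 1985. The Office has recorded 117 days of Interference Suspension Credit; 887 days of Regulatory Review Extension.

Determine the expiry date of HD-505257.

Base term: filing date + 24 years → 20 December 2009.
Interference Suspension Credit: +117 days → 16 April 2010.
Regulatory Review Extension: 887 days (within the 1183-day cap) → +887 days → 19 September 2012.

2012-09-19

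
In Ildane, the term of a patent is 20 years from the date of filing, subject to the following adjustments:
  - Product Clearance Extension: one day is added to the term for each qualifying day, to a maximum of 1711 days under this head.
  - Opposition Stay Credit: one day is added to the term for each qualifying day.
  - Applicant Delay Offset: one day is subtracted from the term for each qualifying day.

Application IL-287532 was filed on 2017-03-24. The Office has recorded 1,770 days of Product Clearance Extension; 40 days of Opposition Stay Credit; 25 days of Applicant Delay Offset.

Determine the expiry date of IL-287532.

December 14, 2041

Base term: filing date + 20 years → 24 March 2037.
Product Clearance Extension: 1770 days claimed exceeds the 1711-day cap, so +1711 days → 29 November 2041.
Opposition Stay Credit: +40 days → 8 January 2042.
Applicant Delay Offset: −25 days → 14 December 2041.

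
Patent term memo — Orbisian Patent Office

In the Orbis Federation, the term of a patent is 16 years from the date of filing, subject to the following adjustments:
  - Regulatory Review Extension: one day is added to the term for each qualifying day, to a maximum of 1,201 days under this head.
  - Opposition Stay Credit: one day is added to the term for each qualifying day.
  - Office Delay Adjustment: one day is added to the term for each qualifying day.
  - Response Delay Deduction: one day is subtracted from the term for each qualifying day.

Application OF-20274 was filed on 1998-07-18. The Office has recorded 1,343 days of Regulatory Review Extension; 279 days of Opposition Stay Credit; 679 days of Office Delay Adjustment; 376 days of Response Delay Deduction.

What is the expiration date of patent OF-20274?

Base term: filing date + 16 years → 18 July 2014.
Regulatory Review Extension: 1343 days claimed exceeds the 1201-day cap, so +1201 days → 31 October 2017.
Opposition Stay Credit: +279 days → 6 August 2018.
Office Delay Adjustment: +679 days → 15 June 2020.
Response Delay Deduction: −376 days → 5 June 2019.

June 5, 2019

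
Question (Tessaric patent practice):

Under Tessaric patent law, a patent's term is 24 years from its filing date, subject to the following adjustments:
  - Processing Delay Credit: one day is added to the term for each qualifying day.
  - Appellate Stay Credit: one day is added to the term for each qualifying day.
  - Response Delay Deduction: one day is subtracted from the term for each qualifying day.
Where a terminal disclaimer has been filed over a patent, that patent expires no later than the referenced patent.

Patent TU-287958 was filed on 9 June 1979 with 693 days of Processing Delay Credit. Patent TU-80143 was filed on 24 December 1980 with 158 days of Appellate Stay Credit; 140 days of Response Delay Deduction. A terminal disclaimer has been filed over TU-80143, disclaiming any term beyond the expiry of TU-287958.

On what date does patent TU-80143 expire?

January 11, 2005

Natural term of TU-80143:
  Base: filing + 24 years → 24 December 2004.
  Appellate Stay Credit: +158 days → 31 May 2005.
  Response Delay Deduction: −140 days → 11 January 2005.
Expiry of referenced patent TU-287958:
  Base: filing + 24 years → 9 June 2003.
  Processing Delay Credit: +693 days → 2 May 2005.
Terminal disclaimer: TU-80143 expires on the earlier of 11 January 2005 and 2 May 2005.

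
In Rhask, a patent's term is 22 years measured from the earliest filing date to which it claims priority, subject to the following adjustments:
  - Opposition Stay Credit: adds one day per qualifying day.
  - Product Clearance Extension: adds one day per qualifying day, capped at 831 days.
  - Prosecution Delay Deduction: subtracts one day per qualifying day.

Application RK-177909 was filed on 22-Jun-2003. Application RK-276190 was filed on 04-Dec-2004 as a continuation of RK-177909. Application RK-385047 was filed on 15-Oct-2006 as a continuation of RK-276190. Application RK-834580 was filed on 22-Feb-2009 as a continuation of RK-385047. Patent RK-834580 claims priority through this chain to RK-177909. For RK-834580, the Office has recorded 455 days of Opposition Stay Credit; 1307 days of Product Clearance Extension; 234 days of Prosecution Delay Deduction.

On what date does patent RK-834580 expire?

May 9, 2028

Earliest priority filing: 22 June 2003.
Base term: 22 June 2003 + 22 years → 22 June 2025.
Opposition Stay Credit: +455 days → 20 September 2026.
Product Clearance Extension: 1307 days claimed exceeds the 831-day cap, so +831 days → 29 December 2028.
Prosecution Delay Deduction: −234 days → 9 May 2028.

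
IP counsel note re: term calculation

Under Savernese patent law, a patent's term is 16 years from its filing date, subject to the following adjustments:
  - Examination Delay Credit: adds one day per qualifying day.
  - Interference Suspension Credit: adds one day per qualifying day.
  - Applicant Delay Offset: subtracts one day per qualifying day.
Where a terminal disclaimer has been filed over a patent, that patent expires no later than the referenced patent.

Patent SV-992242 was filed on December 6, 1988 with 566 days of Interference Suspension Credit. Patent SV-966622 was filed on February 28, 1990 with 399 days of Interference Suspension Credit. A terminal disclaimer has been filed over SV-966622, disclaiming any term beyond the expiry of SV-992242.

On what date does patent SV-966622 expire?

2006-06-25

Natural term of SV-966622:
  Base: filing + 16 years → 28 February 2006.
  Interference Suspension Credit: +399 days → 3 April 2007.
Expiry of referenced patent SV-992242:
  Base: filing + 16 years → 6 December 2004.
  Interference Suspension Credit: +566 days → 25 June 2006.
Terminal disclaimer: SV-966622 expires on the earlier of 3 April 2007 and 25 June 2006.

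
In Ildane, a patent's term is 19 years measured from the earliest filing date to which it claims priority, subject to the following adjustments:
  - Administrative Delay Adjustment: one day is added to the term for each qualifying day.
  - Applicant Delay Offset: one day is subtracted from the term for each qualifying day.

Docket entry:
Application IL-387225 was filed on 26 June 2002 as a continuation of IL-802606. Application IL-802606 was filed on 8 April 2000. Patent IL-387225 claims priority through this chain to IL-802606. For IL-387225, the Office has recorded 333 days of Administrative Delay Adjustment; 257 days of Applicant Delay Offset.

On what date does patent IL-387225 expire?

June 23, 2019

Earliest priority filing: 8 April 2000.
Base term: 8 April 2000 + 19 years → 8 April 2019.
Administrative Delay Adjustment: +333 days → 6 March 2020.
Applicant Delay Offset: −257 days → 23 June 2019.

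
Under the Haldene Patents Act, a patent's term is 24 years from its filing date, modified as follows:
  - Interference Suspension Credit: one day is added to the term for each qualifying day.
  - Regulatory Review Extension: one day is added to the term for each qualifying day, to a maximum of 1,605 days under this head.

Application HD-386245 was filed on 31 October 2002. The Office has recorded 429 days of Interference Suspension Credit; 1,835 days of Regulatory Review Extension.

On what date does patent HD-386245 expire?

2032-05-26

Base term: filing date + 24 years → 31 October 2026.
Interference Suspension Credit: +429 days → 3 January 2028.
Regulatory Review Extension: 1835 days claimed exceeds the 1605-day cap, so +1605 days → 26 May 2032.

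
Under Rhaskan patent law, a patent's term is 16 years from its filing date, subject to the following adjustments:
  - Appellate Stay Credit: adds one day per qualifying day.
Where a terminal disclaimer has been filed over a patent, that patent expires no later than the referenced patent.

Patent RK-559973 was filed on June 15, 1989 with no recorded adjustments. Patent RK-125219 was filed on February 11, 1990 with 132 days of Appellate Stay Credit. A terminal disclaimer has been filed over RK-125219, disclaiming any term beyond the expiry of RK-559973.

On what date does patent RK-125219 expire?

Natural term of RK-125219:
  Base: filing + 16 years → 11 February 2006.
  Appellate Stay Credit: +132 days → 23 June 2006.
Expiry of referenced patent RK-559973:
  Base: filing + 16 years → 15 June 2005.
Terminal disclaimer: RK-125219 expires on the earlier of 23 June 2006 and 15 June 2005.

2005-06-15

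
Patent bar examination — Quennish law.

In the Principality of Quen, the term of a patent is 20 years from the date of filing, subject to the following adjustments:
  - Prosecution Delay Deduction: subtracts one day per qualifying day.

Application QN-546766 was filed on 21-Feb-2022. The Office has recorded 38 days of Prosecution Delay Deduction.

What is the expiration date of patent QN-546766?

Base term: filing date + 20 years → 21 February 2042.
Prosecution Delay Deduction: −38 days → 14 January 2042.

January 14, 2042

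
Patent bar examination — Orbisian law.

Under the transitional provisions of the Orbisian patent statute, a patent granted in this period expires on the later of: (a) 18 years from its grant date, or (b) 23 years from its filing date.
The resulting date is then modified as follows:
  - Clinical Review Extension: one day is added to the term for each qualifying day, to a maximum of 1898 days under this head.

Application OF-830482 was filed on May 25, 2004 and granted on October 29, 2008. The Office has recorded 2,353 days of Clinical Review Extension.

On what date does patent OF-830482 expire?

August 4, 2032

(a) grant + 18 years → 29 October 2026.
(b) filing + 23 years → 25 May 2027.
Later of the two: 25 May 2027.
Clinical Review Extension: 2353 days claimed exceeds the 1898-day cap, so +1898 days → 4 August 2032.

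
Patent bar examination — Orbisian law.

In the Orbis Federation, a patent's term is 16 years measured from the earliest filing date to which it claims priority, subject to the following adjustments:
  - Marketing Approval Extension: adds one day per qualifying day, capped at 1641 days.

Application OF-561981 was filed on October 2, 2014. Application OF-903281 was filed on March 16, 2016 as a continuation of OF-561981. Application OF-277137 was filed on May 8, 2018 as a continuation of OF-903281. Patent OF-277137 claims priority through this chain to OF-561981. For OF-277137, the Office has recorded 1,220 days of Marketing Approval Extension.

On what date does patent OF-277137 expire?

Earliest priority filing: 2 October 2014.
Base term: 2 October 2014 + 16 years → 2 October 2030.
Marketing Approval Extension: 1220 days (within the 1641-day cap) → +1220 days → 3 February 2034.

February 3, 2034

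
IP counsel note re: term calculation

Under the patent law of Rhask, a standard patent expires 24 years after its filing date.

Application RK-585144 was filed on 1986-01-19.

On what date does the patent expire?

January 19, 2010

Filing date + 24 years → 19 January 2010.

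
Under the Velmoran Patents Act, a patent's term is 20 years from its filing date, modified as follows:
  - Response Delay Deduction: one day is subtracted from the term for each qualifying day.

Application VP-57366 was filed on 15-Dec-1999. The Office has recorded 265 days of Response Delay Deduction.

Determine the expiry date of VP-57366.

Base term: filing date + 20 years → 15 December 2019.
Response Delay Deduction: −265 days → 25 March 2019.

March 25, 2019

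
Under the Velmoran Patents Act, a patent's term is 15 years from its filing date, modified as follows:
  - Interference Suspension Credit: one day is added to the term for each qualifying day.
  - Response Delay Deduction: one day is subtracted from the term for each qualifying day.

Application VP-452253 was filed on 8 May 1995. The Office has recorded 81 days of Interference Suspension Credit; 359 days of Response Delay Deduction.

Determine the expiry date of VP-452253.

Base term: filing date + 15 years → 8 May 2010.
Interference Suspension Credit: +81 days → 28 July 2010.
Response Delay Deduction: −359 days → 3 August 2009.

2009-08-03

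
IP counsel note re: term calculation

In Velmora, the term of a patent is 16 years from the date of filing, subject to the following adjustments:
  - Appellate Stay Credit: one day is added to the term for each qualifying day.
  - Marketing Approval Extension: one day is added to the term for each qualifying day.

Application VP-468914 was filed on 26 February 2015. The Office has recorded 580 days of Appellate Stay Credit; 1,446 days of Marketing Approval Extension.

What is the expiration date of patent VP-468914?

September 13, 2036

Base term: filing date + 16 years → 26 February 2031.
Appellate Stay Credit: +580 days → 28 September 2032.
Marketing Approval Extension: +1446 days → 13 September 2036.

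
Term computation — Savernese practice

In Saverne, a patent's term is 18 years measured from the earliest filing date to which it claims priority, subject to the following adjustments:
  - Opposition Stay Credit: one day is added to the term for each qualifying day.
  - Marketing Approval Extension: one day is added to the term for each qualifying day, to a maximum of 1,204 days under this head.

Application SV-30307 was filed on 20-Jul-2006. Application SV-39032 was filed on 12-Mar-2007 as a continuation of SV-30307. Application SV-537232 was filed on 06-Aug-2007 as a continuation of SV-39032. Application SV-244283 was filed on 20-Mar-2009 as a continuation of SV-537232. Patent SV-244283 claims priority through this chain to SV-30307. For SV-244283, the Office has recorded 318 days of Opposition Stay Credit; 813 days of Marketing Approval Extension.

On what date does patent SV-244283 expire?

Earliest priority filing: 20 July 2006.
Base term: 20 July 2006 + 18 years → 20 July 2024.
Opposition Stay Credit: +318 days → 3 June 2025.
Marketing Approval Extension: 813 days (within the 1204-day cap) → +813 days → 25 August 2027.

August 25, 2027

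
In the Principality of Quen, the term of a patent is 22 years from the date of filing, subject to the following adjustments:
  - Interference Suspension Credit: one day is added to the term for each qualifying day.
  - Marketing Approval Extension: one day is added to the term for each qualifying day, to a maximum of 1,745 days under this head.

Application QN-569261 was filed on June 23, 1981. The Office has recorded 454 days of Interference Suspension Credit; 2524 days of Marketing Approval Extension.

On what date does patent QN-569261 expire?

Base term: filing date + 22 years → 23 June 2003.
Interference Suspension Credit: +454 days → 19 September 2004.
Marketing Approval Extension: 2524 days claimed exceeds the 1745-day cap, so +1745 days → 30 June 2009.

June 30, 2009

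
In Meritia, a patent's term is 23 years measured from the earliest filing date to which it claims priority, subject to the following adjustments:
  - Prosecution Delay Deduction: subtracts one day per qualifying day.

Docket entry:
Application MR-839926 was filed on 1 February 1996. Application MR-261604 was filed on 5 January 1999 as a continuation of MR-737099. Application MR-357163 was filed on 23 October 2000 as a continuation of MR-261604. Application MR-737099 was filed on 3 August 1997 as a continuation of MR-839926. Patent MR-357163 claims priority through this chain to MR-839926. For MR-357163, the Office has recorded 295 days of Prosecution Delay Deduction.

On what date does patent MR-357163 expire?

Earliest priority filing: 1 February 1996.
Base term: 1 February 1996 + 23 years → 1 February 2019.
Prosecution Delay Deduction: −295 days → 12 April 2018.

2018-04-12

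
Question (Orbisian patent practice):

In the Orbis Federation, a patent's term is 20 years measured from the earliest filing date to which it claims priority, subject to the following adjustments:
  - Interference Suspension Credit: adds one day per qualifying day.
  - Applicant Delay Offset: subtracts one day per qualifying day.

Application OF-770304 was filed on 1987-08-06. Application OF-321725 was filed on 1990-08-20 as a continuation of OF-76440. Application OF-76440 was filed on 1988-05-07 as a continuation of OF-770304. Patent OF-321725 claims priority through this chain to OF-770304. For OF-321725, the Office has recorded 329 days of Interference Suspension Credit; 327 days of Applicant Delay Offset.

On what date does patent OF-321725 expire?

Earliest priority filing: 6 August 1987.
Base term: 6 August 1987 + 20 years → 6 August 2007.
Interference Suspension Credit: +329 days → 30 June 2008.
Applicant Delay Offset: −327 days → 8 August 2007.

August 8, 2007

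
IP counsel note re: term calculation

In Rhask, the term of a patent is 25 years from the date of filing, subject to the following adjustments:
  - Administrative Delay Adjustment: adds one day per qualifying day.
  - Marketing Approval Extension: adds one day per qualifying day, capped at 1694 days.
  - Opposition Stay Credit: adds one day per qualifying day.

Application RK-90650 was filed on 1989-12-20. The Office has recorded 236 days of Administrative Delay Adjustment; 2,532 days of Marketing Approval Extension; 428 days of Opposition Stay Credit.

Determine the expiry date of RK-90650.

2021-06-04

Base term: filing date + 25 years → 20 December 2014.
Administrative Delay Adjustment: +236 days → 13 August 2015.
Marketing Approval Extension: 2532 days claimed exceeds the 1694-day cap, so +1694 days → 2 April 2020.
Opposition Stay Credit: +428 days → 4 June 2021.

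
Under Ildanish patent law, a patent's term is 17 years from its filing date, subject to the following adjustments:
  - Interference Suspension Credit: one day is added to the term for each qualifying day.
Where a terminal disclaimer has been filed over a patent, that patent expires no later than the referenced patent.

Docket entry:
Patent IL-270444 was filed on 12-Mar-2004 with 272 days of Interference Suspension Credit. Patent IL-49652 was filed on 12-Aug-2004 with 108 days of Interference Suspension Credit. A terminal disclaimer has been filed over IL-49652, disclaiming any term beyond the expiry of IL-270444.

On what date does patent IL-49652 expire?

Natural term of IL-49652:
  Base: filing + 17 years → 12 August 2021.
  Interference Suspension Credit: +108 days → 28 November 2021.
Expiry of referenced patent IL-270444:
  Base: filing + 17 years → 12 March 2021.
  Interference Suspension Credit: +272 days → 9 December 2021.
Terminal disclaimer: IL-49652 expires on the earlier of 28 November 2021 and 9 December 2021.

2021-11-28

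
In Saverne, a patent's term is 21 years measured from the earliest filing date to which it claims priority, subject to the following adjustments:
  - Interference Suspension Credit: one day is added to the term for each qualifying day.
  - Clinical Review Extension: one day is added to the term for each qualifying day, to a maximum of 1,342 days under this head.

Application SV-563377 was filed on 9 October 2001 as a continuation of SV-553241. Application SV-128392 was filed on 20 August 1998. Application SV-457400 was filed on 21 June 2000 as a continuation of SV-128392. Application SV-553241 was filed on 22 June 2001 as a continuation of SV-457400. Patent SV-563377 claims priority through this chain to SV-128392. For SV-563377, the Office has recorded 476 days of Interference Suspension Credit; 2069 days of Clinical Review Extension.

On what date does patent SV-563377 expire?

2024-08-11

Earliest priority filing: 20 August 1998.
Base term: 20 August 1998 + 21 years → 20 August 2019.
Interference Suspension Credit: +476 days → 8 December 2020.
Clinical Review Extension: 2069 days claimed exceeds the 1342-day cap, so +1342 days → 11 August 2024.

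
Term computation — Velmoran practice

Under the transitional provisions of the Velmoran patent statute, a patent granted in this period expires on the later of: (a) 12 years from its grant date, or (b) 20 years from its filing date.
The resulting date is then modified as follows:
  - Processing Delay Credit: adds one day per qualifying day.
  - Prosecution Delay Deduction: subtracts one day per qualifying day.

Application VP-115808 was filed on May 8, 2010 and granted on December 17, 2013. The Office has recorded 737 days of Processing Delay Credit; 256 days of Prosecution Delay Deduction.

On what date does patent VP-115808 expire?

2031-09-01

(a) grant + 12 years → 17 December 2025.
(b) filing + 20 years → 8 May 2030.
Later of the two: 8 May 2030.
Processing Delay Credit: +737 days → 14 May 2032.
Prosecution Delay Deduction: −256 days → 1 September 2031.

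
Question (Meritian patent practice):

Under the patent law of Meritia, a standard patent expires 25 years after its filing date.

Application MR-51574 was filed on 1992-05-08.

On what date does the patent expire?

May 8, 2017

Filing date + 25 years → 8 May 2017.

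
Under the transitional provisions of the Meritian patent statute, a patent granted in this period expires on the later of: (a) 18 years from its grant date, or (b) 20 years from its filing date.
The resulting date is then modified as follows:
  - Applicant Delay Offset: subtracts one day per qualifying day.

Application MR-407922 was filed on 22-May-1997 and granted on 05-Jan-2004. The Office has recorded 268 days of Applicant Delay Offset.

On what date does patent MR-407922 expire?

(a) grant + 18 years → 5 January 2022.
(b) filing + 20 years → 22 May 2017.
Later of the two: 5 January 2022.
Applicant Delay Offset: −268 days → 12 April 2021.

2021-04-12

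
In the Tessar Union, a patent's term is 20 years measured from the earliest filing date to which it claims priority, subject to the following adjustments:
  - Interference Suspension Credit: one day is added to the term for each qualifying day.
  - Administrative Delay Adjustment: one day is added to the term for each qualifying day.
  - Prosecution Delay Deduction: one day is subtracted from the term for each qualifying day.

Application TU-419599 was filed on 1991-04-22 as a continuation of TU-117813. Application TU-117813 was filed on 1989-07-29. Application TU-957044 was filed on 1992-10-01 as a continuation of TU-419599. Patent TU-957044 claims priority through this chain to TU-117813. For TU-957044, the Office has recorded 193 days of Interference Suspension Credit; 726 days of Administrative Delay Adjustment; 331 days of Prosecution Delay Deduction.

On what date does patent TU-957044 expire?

Earliest priority filing: 29 July 1989.
Base term: 29 July 1989 + 20 years → 29 July 2009.
Interference Suspension Credit: +193 days → 7 February 2010.
Administrative Delay Adjustment: +726 days → 3 February 2012.
Prosecution Delay Deduction: −331 days → 9 March 2011.

2011-03-09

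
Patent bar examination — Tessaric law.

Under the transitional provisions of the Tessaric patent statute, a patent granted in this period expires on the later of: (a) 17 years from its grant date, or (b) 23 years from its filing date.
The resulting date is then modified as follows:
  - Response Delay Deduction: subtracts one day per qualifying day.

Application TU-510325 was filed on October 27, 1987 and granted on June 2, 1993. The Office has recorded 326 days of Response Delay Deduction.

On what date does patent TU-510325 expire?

(a) grant + 17 years → 2 June 2010.
(b) filing + 23 years → 27 October 2010.
Later of the two: 27 October 2010.
Response Delay Deduction: −326 days → 5 December 2009.

2009-12-05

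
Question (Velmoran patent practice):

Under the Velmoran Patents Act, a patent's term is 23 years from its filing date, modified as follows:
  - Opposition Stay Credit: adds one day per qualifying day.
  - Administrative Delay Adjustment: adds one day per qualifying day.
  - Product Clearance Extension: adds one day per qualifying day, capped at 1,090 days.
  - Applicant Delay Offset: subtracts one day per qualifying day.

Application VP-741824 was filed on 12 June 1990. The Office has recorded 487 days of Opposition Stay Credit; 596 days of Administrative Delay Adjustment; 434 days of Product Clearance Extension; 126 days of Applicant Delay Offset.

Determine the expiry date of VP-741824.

Base term: filing date + 23 years → 12 June 2013.
Opposition Stay Credit: +487 days → 12 October 2014.
Administrative Delay Adjustment: +596 days → 30 May 2016.
Product Clearance Extension: 434 days (within the 1090-day cap) → +434 days → 7 August 2017.
Applicant Delay Offset: −126 days → 3 April 2017.

2017-04-03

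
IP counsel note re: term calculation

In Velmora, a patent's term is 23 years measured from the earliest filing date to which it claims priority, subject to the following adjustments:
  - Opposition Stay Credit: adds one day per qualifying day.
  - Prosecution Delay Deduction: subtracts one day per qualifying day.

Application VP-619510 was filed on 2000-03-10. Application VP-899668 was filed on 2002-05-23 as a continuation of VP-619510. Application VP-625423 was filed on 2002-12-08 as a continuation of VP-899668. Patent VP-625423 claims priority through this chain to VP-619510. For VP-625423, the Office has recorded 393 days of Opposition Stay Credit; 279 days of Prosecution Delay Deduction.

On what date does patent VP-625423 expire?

Earliest priority filing: 10 March 2000.
Base term: 10 March 2000 + 23 years → 10 March 2023.
Opposition Stay Credit: +393 days → 6 April 2024.
Prosecution Delay Deduction: −279 days → 2 July 2023.

2023-07-02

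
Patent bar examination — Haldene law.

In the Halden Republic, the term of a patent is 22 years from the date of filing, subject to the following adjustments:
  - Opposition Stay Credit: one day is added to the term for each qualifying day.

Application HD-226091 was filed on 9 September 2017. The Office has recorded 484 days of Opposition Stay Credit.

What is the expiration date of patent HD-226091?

January 5, 2041

Base term: filing date + 22 years → 9 September 2039.
Opposition Stay Credit: +484 days → 5 January 2041.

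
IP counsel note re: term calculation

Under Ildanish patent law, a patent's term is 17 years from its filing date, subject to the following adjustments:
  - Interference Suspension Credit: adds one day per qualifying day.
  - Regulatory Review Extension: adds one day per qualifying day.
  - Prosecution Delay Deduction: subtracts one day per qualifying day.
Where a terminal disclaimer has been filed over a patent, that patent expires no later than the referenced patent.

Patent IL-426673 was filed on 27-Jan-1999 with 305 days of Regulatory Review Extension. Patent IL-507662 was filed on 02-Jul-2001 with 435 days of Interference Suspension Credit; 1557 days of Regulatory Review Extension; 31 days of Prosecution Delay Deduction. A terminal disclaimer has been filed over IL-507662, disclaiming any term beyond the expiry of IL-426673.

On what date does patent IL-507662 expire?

Natural term of IL-507662:
  Base: filing + 17 years → 2 July 2018.
  Interference Suspension Credit: +435 days → 10 September 2019.
  Regulatory Review Extension: +1557 days → 15 December 2023.
  Prosecution Delay Deduction: −31 days → 14 November 2023.
Expiry of referenced patent IL-426673:
  Base: filing + 17 years → 27 January 2016.
  Regulatory Review Extension: +305 days → 27 November 2016.
Terminal disclaimer: IL-507662 expires on the earlier of 14 November 2023 and 27 November 2016.

2016-11-27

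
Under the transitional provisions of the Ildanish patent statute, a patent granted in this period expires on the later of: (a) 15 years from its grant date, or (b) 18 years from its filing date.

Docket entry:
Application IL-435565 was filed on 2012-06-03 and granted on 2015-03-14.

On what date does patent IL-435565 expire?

2030-06-03

(a) grant + 15 years → 14 March 2030.
(b) filing + 18 years → 3 June 2030.
Later of the two: 3 June 2030.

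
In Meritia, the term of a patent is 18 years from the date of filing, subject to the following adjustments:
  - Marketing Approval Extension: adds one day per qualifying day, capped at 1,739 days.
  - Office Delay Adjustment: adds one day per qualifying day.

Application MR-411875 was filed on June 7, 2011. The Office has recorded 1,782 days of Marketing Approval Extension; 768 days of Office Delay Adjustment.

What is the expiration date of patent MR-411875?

2036-04-18

Base term: filing date + 18 years → 7 June 2029.
Marketing Approval Extension: 1782 days claimed exceeds the 1739-day cap, so +1739 days → 12 March 2034.
Office Delay Adjustment: +768 days → 18 April 2036.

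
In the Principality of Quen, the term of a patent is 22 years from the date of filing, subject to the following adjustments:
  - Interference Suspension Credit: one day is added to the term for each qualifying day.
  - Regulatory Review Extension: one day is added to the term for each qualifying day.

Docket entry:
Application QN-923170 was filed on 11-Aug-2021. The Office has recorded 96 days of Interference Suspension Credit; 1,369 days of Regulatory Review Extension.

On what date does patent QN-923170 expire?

August 15, 2047

Base term: filing date + 22 years → 11 August 2043.
Interference Suspension Credit: +96 days → 15 November 2043.
Regulatory Review Extension: +1369 days → 15 August 2047.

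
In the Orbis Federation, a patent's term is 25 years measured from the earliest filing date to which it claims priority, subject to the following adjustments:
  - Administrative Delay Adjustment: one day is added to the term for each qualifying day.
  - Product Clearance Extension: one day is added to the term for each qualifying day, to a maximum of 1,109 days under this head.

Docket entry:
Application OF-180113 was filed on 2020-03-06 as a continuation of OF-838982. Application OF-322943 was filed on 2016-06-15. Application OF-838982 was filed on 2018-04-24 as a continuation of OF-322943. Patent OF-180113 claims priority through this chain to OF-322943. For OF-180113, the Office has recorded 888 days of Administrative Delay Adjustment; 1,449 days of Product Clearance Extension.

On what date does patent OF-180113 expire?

2046-12-03

Earliest priority filing: 15 June 2016.
Base term: 15 June 2016 + 25 years → 15 June 2041.
Administrative Delay Adjustment: +888 days → 20 November 2043.
Product Clearance Extension: 1449 days claimed exceeds the 1109-day cap, so +1109 days → 3 December 2046.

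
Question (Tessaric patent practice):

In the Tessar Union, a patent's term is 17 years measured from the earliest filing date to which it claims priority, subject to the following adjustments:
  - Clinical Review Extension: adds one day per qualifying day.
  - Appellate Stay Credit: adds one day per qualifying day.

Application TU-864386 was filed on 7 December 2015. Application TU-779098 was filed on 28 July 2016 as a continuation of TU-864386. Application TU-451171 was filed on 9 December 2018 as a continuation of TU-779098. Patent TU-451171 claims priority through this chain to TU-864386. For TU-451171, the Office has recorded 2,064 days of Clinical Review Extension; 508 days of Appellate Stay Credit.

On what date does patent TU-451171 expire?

2039-12-23

Earliest priority filing: 7 December 2015.
Base term: 7 December 2015 + 17 years → 7 December 2032.
Clinical Review Extension: +2064 days → 2 August 2038.
Appellate Stay Credit: +508 days → 23 December 2039.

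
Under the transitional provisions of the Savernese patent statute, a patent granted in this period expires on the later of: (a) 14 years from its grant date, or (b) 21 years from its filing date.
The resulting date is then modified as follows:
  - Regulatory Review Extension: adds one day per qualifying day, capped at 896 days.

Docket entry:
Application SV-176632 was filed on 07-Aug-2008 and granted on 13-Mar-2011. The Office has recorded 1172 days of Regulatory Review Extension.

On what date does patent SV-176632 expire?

January 20, 2032

(a) grant + 14 years → 13 March 2025.
(b) filing + 21 years → 7 August 2029.
Later of the two: 7 August 2029.
Regulatory Review Extension: 1172 days claimed exceeds the 896-day cap, so +896 days → 20 January 2032.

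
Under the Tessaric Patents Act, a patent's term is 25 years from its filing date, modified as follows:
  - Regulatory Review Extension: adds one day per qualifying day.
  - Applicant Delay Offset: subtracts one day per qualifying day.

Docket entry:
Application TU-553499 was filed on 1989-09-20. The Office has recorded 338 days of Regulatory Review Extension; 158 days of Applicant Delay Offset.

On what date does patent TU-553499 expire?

March 19, 2015

Base term: filing date + 25 years → 20 September 2014.
Regulatory Review Extension: +338 days → 24 August 2015.
Applicant Delay Offset: −158 days → 19 March 2015.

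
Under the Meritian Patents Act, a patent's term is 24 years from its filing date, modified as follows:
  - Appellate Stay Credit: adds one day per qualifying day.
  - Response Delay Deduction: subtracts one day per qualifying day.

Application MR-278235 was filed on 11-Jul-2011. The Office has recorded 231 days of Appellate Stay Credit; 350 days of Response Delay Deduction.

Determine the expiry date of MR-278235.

2035-03-14

Base term: filing date + 24 years → 11 July 2035.
Appellate Stay Credit: +231 days → 27 February 2036.
Response Delay Deduction: −350 days → 14 March 2035.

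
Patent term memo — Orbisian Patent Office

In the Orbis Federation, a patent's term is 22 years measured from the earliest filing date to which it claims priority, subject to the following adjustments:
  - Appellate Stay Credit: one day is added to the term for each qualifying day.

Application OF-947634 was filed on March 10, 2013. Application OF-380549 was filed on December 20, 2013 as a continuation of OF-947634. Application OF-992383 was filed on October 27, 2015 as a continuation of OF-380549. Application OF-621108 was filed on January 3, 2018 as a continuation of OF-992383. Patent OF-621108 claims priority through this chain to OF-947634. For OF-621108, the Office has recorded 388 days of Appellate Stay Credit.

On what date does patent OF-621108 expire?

Earliest priority filing: 10 March 2013.
Base term: 10 March 2013 + 22 years → 10 March 2035.
Appellate Stay Credit: +388 days → 1 April 2036.

April 1, 2036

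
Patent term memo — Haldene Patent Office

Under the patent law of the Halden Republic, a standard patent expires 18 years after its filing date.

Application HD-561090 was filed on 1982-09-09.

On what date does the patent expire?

2000-09-09

Filing date + 18 years → 9 September 2000.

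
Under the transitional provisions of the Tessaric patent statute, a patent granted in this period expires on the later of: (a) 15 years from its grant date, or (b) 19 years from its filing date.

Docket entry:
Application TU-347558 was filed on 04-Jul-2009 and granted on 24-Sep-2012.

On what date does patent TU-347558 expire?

(a) grant + 15 years → 24 September 2027.
(b) filing + 19 years → 4 July 2028.
Later of the two: 4 July 2028.

2028-07-04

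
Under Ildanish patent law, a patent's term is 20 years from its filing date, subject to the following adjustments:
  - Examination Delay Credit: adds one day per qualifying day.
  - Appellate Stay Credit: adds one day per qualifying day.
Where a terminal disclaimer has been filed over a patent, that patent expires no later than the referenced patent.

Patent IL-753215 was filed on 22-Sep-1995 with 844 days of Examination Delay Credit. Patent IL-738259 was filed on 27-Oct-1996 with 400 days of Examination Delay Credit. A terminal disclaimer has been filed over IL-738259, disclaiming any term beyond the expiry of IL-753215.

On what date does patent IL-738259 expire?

2017-12-01

Natural term of IL-738259:
  Base: filing + 20 years → 27 October 2016.
  Examination Delay Credit: +400 days → 1 December 2017.
Expiry of referenced patent IL-753215:
  Base: filing + 20 years → 22 September 2015.
  Examination Delay Credit: +844 days → 13 January 2018.
Terminal disclaimer: IL-738259 expires on the earlier of 1 December 2017 and 13 January 2018.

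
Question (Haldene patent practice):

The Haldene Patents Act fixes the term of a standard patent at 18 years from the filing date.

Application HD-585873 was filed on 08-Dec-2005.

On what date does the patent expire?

Filing date + 18 years → 8 December 2023.

December 8, 2023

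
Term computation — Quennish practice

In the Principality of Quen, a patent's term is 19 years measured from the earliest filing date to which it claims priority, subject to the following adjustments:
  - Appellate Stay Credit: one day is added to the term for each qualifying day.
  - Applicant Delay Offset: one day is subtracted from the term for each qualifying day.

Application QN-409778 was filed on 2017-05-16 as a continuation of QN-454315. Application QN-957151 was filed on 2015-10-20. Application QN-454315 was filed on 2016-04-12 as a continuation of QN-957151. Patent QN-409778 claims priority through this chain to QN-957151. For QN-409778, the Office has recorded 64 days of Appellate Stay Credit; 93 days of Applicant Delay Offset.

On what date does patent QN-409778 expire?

Earliest priority filing: 20 October 2015.
Base term: 20 October 2015 + 19 years → 20 October 2034.
Appellate Stay Credit: +64 days → 23 December 2034.
Applicant Delay Offset: −93 days → 21 September 2034.

September 21, 2034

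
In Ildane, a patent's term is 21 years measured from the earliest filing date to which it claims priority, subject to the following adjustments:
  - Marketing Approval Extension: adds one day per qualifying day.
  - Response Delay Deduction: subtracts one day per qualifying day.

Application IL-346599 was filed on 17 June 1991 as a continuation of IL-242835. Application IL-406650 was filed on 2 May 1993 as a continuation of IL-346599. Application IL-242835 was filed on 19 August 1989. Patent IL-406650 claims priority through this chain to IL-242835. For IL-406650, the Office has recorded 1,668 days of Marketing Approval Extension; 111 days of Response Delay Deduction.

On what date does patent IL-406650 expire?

Earliest priority filing: 19 August 1989.
Base term: 19 August 1989 + 21 years → 19 August 2010.
Marketing Approval Extension: +1668 days → 14 March 2015.
Response Delay Deduction: −111 days → 23 November 2014.

November 23, 2014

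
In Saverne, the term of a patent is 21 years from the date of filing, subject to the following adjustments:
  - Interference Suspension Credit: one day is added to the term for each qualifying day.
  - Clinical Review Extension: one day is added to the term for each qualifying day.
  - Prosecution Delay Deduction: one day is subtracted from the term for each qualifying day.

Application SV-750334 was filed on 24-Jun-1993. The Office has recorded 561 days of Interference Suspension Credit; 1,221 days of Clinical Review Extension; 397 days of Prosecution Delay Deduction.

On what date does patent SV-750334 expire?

2018-04-09

Base term: filing date + 21 years → 24 June 2014.
Interference Suspension Credit: +561 days → 6 January 2016.
Clinical Review Extension: +1221 days → 11 May 2019.
Prosecution Delay Deduction: −397 days → 9 April 2018.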